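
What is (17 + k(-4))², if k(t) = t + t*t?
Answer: 841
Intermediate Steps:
k(t) = t + t²
(17 + k(-4))² = (17 - 4*(1 - 4))² = (17 - 4*(-3))² = (17 + 12)² = 29² = 841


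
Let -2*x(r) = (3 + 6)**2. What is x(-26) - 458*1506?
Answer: -1379577/2 ≈ -6.8979e+5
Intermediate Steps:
x(r) = -81/2 (x(r) = -(3 + 6)**2/2 = -1/2*9**2 = -1/2*81 = -81/2)
x(-26) - 458*1506 = -81/2 - 458*1506 = -81/2 - 689748 = -1379577/2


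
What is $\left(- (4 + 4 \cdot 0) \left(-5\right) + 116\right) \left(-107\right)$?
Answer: $-14552$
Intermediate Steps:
$\left(- (4 + 4 \cdot 0) \left(-5\right) + 116\right) \left(-107\right) = \left(- (4 + 0) \left(-5\right) + 116\right) \left(-107\right) = \left(\left(-1\right) 4 \left(-5\right) + 116\right) \left(-107\right) = \left(\left(-4\right) \left(-5\right) + 116\right) \left(-107\right) = \left(20 + 116\right) \left(-107\right) = 136 \left(-107\right) = -14552$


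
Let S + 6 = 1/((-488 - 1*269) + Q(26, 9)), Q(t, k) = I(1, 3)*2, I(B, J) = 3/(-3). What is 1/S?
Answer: -759/4555 ≈ -0.16663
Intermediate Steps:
I(B, J) = -1 (I(B, J) = 3*(-⅓) = -1)
Q(t, k) = -2 (Q(t, k) = -1*2 = -2)
S = -4555/759 (S = -6 + 1/((-488 - 1*269) - 2) = -6 + 1/((-488 - 269) - 2) = -6 + 1/(-757 - 2) = -6 + 1/(-759) = -6 - 1/759 = -4555/759 ≈ -6.0013)
1/S = 1/(-4555/759) = -759/4555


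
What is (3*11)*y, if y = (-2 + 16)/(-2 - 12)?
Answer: -33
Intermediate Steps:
y = -1 (y = 14/(-14) = 14*(-1/14) = -1)
(3*11)*y = (3*11)*(-1) = 33*(-1) = -33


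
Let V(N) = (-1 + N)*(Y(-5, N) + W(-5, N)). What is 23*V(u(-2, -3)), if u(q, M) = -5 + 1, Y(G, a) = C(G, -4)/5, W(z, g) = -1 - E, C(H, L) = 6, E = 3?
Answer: 322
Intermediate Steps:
W(z, g) = -4 (W(z, g) = -1 - 1*3 = -1 - 3 = -4)
Y(G, a) = 6/5
u(q, M) = -4
V(N) = 14/5 - 14*N/5 (V(N) = (-1 + N)*(6/5 - 4) = (-1 + N)*(-14/5) = 14/5 - 14*N/5)
23*V(u(-2, -3)) = 23*(14/5 - 14/5*(-4)) = 23*(14/5 + 56/5) = 23*14 = 322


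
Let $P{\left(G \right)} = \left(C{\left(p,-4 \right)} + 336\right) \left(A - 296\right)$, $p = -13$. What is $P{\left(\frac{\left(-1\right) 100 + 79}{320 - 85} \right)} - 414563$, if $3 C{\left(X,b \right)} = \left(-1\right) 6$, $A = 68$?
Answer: $-490715$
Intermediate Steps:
$C{\left(X,b \right)} = -2$ ($C{\left(X,b \right)} = \frac{\left(-1\right) 6}{3} = \frac{1}{3} \left(-6\right) = -2$)
$P{\left(G \right)} = -76152$ ($P{\left(G \right)} = \left(-2 + 336\right) \left(68 - 296\right) = 334 \left(-228\right) = -76152$)
$P{\left(\frac{\left(-1\right) 100 + 79}{320 - 85} \right)} - 414563 = -76152 - 414563 = -490715$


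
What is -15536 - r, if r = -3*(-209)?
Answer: -16163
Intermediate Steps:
r = 627
-15536 - r = -15536 - 1*627 = -15536 - 627 = -16163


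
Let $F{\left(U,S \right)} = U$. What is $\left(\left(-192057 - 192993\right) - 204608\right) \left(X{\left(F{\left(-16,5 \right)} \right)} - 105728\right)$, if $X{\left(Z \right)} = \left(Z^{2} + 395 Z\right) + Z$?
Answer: $65928481664$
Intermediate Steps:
$X{\left(Z \right)} = Z^{2} + 396 Z$
$\left(\left(-192057 - 192993\right) - 204608\right) \left(X{\left(F{\left(-16,5 \right)} \right)} - 105728\right) = \left(\left(-192057 - 192993\right) - 204608\right) \left(- 16 \left(396 - 16\right) - 105728\right) = \left(\left(-192057 - 192993\right) - 204608\right) \left(\left(-16\right) 380 - 105728\right) = \left(-385050 - 204608\right) \left(-6080 - 105728\right) = \left(-589658\right) \left(-111808\right) = 65928481664$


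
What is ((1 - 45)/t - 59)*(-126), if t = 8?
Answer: 8127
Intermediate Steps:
((1 - 45)/t - 59)*(-126) = ((1 - 45)/8 - 59)*(-126) = (-44*1/8 - 59)*(-126) = (-11/2 - 59)*(-126) = -129/2*(-126) = 8127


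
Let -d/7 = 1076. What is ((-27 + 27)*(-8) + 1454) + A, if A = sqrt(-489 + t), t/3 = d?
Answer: 1454 + 9*I*sqrt(285) ≈ 1454.0 + 151.94*I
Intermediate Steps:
d = -7532 (d = -7*1076 = -7532)
t = -22596 (t = 3*(-7532) = -22596)
A = 9*I*sqrt(285) (A = sqrt(-489 - 22596) = sqrt(-23085) = 9*I*sqrt(285) ≈ 151.94*I)
((-27 + 27)*(-8) + 1454) + A = ((-27 + 27)*(-8) + 1454) + 9*I*sqrt(285) = (0*(-8) + 1454) + 9*I*sqrt(285) = (0 + 1454) + 9*I*sqrt(285) = 1454 + 9*I*sqrt(285)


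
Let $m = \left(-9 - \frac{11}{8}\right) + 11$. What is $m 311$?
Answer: $\frac{1555}{8} \approx 194.38$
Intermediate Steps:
$m = \frac{5}{8}$ ($m = \left(-9 - \frac{11}{8}\right) + 11 = - \frac{83}{8} + 11 = \frac{5}{8} \approx 0.625$)
$m 311 = \frac{5}{8} \cdot 311 = \frac{1555}{8}$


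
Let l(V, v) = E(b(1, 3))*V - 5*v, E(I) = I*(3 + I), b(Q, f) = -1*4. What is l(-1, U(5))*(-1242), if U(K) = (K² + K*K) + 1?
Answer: 321678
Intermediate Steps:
b(Q, f) = -4
U(K) = 1 + 2*K² (U(K) = (K² + K²) + 1 = 2*K² + 1 = 1 + 2*K²)
l(V, v) = -5*v + 4*V (l(V, v) = (-4*(3 - 4))*V - 5*v = (-4*(-1))*V - 5*v = 4*V - 5*v = -5*v + 4*V)
l(-1, U(5))*(-1242) = (-5*(1 + 2*5²) + 4*(-1))*(-1242) = (-5*(1 + 2*25) - 4)*(-1242) = (-5*(1 + 50) - 4)*(-1242) = (-5*51 - 4)*(-1242) = (-255 - 4)*(-1242) = -259*(-1242) = 321678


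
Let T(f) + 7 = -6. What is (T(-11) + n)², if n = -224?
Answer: 56169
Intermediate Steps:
T(f) = -13 (T(f) = -7 - 6 = -13)
(T(-11) + n)² = (-13 - 224)² = (-237)² = 56169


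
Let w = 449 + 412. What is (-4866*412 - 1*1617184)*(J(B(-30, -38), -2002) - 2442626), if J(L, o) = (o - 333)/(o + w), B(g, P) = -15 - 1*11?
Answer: 10094570009267656/1141 ≈ 8.8471e+12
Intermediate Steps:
w = 861
B(g, P) = -26 (B(g, P) = -15 - 11 = -26)
J(L, o) = (-333 + o)/(861 + o) (J(L, o) = (o - 333)/(o + 861) = (-333 + o)/(861 + o))
(-4866*412 - 1*1617184)*(J(B(-30, -38), -2002) - 2442626) = (-4866*412 - 1*1617184)*((-333 - 2002)/(861 - 2002) - 2442626) = (-2004792 - 1617184)*(-2335/(-1141) - 2442626) = -3621976*(-1/1141*(-2335) - 2442626) = -3621976*(2335/1141 - 2442626) = -3621976*(-2787033931/1141) = 10094570009267656/1141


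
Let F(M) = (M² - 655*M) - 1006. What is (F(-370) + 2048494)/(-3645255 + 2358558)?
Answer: -2426738/1286697 ≈ -1.8860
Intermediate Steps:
F(M) = -1006 + M² - 655*M
(F(-370) + 2048494)/(-3645255 + 2358558) = ((-1006 + (-370)² - 655*(-370)) + 2048494)/(-3645255 + 2358558) = ((-1006 + 136900 + 242350) + 2048494)/(-1286697) = (378244 + 2048494)*(-1/1286697) = 2426738*(-1/1286697) = -2426738/1286697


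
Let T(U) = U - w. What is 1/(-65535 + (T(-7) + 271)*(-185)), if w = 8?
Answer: -1/112895 ≈ -8.8578e-6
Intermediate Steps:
T(U) = -8 + U (T(U) = U - 1*8 = U - 8 = -8 + U)
1/(-65535 + (T(-7) + 271)*(-185)) = 1/(-65535 + ((-8 - 7) + 271)*(-185)) = 1/(-65535 + (-15 + 271)*(-185)) = 1/(-65535 + 256*(-185)) = 1/(-65535 - 47360) = 1/(-112895) = -1/112895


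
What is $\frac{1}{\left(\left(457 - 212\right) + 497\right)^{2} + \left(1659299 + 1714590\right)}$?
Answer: $\frac{1}{3924453} \approx 2.5481 \cdot 10^{-7}$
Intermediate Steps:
$\frac{1}{\left(\left(457 - 212\right) + 497\right)^{2} + \left(1659299 + 1714590\right)} = \frac{1}{\left(245 + 497\right)^{2} + 3373889} = \frac{1}{742^{2} + 3373889} = \frac{1}{550564 + 3373889} = \frac{1}{3924453}$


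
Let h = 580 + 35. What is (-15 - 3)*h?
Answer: -11070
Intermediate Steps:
h = 615
(-15 - 3)*h = (-15 - 3)*615 = -18*615 = -11070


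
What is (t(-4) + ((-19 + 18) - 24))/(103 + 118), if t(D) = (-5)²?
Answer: 0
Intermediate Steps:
t(D) = 25
(t(-4) + ((-19 + 18) - 24))/(103 + 118) = (25 + ((-19 + 18) - 24))/(103 + 118) = (25 + (-1 - 24))/221 = (25 - 25)/221 = (1/221)*0 = 0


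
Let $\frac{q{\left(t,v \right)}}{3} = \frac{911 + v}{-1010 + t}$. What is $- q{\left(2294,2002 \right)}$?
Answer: $- \frac{2913}{428} \approx -6.8061$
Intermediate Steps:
$q{\left(t,v \right)} = \frac{3 \left(911 + v\right)}{-1010 + t}$ ($q{\left(t,v \right)} = 3 \frac{911 + v}{-1010 + t} = \frac{3 \left(911 + v\right)}{-1010 + t}$)
$- q{\left(2294,2002 \right)} = - \frac{3 \left(911 + 2002\right)}{-1010 + 2294} = - \frac{3 \cdot 2913}{1284} = \left(-1\right) \frac{2913}{428} = - \frac{2913}{428}$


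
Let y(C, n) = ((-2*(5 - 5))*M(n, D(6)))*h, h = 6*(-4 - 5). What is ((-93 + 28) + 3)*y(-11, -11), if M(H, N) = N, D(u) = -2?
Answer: 0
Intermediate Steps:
h = -54 (h = 6*(-9) = -54)
y(C, n) = 0 (y(C, n) = (-2*(5 - 5)*(-2))*(-54) = (-2*0*(-2))*(-54) = (0*(-2))*(-54) = 0*(-54) = 0)
((-93 + 28) + 3)*y(-11, -11) = ((-93 + 28) + 3)*0 = (-65 + 3)*0 = -62*0 = 0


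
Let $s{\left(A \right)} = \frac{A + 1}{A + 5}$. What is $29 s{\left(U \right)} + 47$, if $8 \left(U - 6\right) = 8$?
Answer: $\frac{199}{3} \approx 66.333$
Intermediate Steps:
$U = 7$ ($U = 6 + \frac{1}{8} \cdot 8 = 6 + 1 = 7$)
$s{\left(A \right)} = \frac{1 + A}{5 + A}$
$29 s{\left(U \right)} + 47 = 29 \frac{1 + 7}{5 + 7} + 47 = 29 \cdot \frac{1}{12} \cdot 8 + 47 = 29 \cdot \frac{2}{3} + 47 = \frac{58}{3} + 47 = \frac{199}{3}$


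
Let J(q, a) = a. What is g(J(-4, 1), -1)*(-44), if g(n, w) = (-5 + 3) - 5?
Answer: 308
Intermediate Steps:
g(n, w) = -7 (g(n, w) = -2 - 5 = -7)
g(J(-4, 1), -1)*(-44) = -7*(-44) = 308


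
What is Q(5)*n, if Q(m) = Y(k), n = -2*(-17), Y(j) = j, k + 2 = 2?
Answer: 0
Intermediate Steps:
k = 0 (k = -2 + 2 = 0)
n = 34
Q(m) = 0
Q(5)*n = 0*34 = 0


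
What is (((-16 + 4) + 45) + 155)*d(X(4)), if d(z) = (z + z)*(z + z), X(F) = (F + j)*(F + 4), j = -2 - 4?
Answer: 192512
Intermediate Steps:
j = -6
X(F) = (-6 + F)*(4 + F) (X(F) = (F - 6)*(F + 4) = (-6 + F)*(4 + F))
d(z) = 4*z² (d(z) = (2*z)*(2*z) = 4*z²)
(((-16 + 4) + 45) + 155)*d(X(4)) = (((-16 + 4) + 45) + 155)*(4*(-24 + 4² - 2*4)²) = ((-12 + 45) + 155)*(4*(-24 + 16 - 8)²) = (33 + 155)*(4*(-16)²) = 188*(4*256) = 188*1024 = 192512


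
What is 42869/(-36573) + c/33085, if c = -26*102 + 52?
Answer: -23283241/18615657 ≈ -1.2507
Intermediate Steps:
c = -2600 (c = -2652 + 52 = -2600)
42869/(-36573) + c/33085 = 42869/(-36573) - 2600/33085 = 42869*(-1/36573) - 2600*1/33085 = -42869/36573 - 40/509 = -23283241/18615657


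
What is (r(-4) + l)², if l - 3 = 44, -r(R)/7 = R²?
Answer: 4225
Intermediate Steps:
r(R) = -7*R²
l = 47 (l = 3 + 44 = 47)
(r(-4) + l)² = (-7*(-4)² + 47)² = (-7*16 + 47)² = (-112 + 47)² = (-65)² = 4225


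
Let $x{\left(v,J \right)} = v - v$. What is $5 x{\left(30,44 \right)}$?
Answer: $0$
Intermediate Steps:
$x{\left(v,J \right)} = 0$
$5 x{\left(30,44 \right)} = 5 \cdot 0 = 0$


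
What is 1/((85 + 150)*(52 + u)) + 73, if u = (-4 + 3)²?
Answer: 909216/12455 ≈ 73.000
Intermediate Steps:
u = 1 (u = (-1)² = 1)
1/((85 + 150)*(52 + u)) + 73 = 1/((85 + 150)*(52 + 1)) + 73 = 1/(235*53) + 73 = (1/235)*(1/53) + 73 = 1/12455 + 73 = 909216/12455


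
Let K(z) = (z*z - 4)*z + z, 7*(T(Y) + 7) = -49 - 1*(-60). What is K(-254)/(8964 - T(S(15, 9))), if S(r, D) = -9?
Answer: -57352057/31393 ≈ -1826.9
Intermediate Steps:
T(Y) = -38/7 (T(Y) = -7 + (-49 - 1*(-60))/7 = -7 + (-49 + 60)/7 = -7 + (⅐)*11 = -7 + 11/7 = -38/7)
K(z) = z + z*(-4 + z²) (K(z) = (z² - 4)*z + z = (-4 + z²)*z + z = z*(-4 + z²) + z = z + z*(-4 + z²))
K(-254)/(8964 - T(S(15, 9))) = (-254*(-3 + (-254)²))/(8964 - 1*(-38/7)) = (-254*(-3 + 64516))/(8964 + 38/7) = (-254*64513)/(62786/7) = -16386302*7/62786 = -57352057/31393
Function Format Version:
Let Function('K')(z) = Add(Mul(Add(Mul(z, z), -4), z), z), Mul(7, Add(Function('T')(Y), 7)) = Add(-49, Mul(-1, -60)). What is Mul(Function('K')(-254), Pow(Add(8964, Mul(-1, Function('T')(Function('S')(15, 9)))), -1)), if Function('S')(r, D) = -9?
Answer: Rational(-57352057, 31393) ≈ -1826.9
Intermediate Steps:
Function('T')(Y) = Rational(-38, 7) (Function('T')(Y) = Add(-7, Mul(Rational(1, 7), Add(-49, Mul(-1, -60)))) = Add(-7, Mul(Rational(1, 7), Add(-49, 60))) = Add(-7, Mul(Rational(1, 7), 11)) = Add(-7, Rational(11, 7)) = Rational(-38, 7))
Function('K')(z) = Add(z, Mul(z, Add(-4, Pow(z, 2)))) (Function('K')(z) = Add(Mul(Add(Pow(z, 2), -4), z), z) = Add(Mul(Add(-4, Pow(z, 2)), z), z) = Add(Mul(z, Add(-4, Pow(z, 2))), z) = Add(z, Mul(z, Add(-4, Pow(z, 2)))))
Mul(Function('K')(-254), Pow(Add(8964, Mul(-1, Function('T')(Function('S')(15, 9)))), -1)) = Mul(Mul(-254, Add(-3, Pow(-254, 2))), Pow(Add(8964, Mul(-1, Rational(-38, 7))), -1)) = Mul(Mul(-254, Add(-3, 64516)), Pow(Add(8964, Rational(38, 7)), -1)) = Mul(Mul(-254, 64513), Pow(Rational(62786, 7), -1)) = Mul(-16386302, Rational(7, 62786)) = Rational(-57352057, 31393)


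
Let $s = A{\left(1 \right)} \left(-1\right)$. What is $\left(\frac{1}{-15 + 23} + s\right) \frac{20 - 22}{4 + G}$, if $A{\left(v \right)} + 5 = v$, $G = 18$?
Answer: $- \frac{3}{8} \approx -0.375$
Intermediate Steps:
$A{\left(v \right)} = -5 + v$
$s = 4$ ($s = \left(-5 + 1\right) \left(-1\right) = \left(-4\right) \left(-1\right) = 4$)
$\left(\frac{1}{-15 + 23} + s\right) \frac{20 - 22}{4 + G} = \left(\frac{1}{-15 + 23} + 4\right) \frac{20 - 22}{4 + 18} = \left(\frac{1}{8} + 4\right) \left(- \frac{2}{22}\right) = \left(\frac{1}{8} + 4\right) \left(\left(-2\right) \frac{1}{22}\right) = \frac{33}{8} \left(- \frac{1}{11}\right) = - \frac{3}{8}$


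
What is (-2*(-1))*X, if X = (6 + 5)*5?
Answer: 110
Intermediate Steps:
X = 55 (X = 11*5 = 55)
(-2*(-1))*X = -2*(-1)*55 = 2*55 = 110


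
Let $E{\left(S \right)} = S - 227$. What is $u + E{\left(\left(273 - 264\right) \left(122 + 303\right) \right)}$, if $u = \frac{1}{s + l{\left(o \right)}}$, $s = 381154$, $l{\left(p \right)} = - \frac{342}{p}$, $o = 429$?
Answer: $\frac{196108659127}{54504908} \approx 3598.0$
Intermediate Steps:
$E{\left(S \right)} = -227 + S$ ($E{\left(S \right)} = S - 227 = -227 + S$)
$u = \frac{143}{54504908}$ ($u = \frac{1}{381154 - \frac{342}{429}} = \frac{1}{381154 - \frac{114}{143}} = \frac{1}{\frac{54504908}{143}} = \frac{143}{54504908} \approx 2.6236 \cdot 10^{-6}$)
$u + E{\left(\left(273 - 264\right) \left(122 + 303\right) \right)} = \frac{143}{54504908} - \left(227 - \left(273 - 264\right) \left(122 + 303\right)\right) = \frac{143}{54504908} + \left(-227 + 9 \cdot 425\right) = \frac{143}{54504908} + \left(-227 + 3825\right) = \frac{143}{54504908} + 3598 = \frac{196108659127}{54504908}$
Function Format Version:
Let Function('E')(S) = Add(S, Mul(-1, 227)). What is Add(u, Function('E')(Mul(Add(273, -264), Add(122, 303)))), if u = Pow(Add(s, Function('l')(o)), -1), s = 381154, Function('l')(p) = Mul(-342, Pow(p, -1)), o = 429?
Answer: Rational(196108659127, 54504908) ≈ 3598.0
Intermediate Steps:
Function('E')(S) = Add(-227, S) (Function('E')(S) = Add(S, -227) = Add(-227, S))
u = Rational(143, 54504908) (u = Pow(Add(381154, Mul(-342, Pow(429, -1))), -1) = Pow(Add(381154, Mul(-342, Rational(1, 429))), -1) = Pow(Add(381154, Rational(-114, 143)), -1) = Pow(Rational(54504908, 143), -1) = Rational(143, 54504908) ≈ 2.6236e-6)
Add(u, Function('E')(Mul(Add(273, -264), Add(122, 303)))) = Add(Rational(143, 54504908), Add(-227, Mul(Add(273, -264), Add(122, 303)))) = Add(Rational(143, 54504908), Add(-227, Mul(9, 425))) = Add(Rational(143, 54504908), Add(-227, 3825)) = Add(Rational(143, 54504908), 3598) = Rational(196108659127, 54504908)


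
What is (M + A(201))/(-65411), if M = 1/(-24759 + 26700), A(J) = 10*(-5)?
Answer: 97049/126962751 ≈ 0.00076439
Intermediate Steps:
A(J) = -50
M = 1/1941 ≈ 0.00051520
(M + A(201))/(-65411) = (1/1941 - 50)/(-65411) = -97049/1941*(-1/65411) = 97049/126962751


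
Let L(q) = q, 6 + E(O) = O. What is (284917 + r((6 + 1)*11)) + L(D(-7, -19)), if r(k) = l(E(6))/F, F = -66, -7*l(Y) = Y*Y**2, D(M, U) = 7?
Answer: 284924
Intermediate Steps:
E(O) = -6 + O
l(Y) = -Y**3/7 (l(Y) = -Y*Y**2/7 = -Y**3/7)
r(k) = 0 (r(k) = -(-6 + 6)**3/7/(-66) = -1/7*0**3*(-1/66) = -1/7*0*(-1/66) = 0*(-1/66) = 0)
(284917 + r((6 + 1)*11)) + L(D(-7, -19)) = (284917 + 0) + 7 = 284917 + 7 = 284924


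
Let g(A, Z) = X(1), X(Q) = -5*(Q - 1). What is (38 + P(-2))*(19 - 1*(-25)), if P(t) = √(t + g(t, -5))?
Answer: 1672 + 44*I*√2 ≈ 1672.0 + 62.225*I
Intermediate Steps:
X(Q) = 5 - 5*Q (X(Q) = -5*(-1 + Q) = 5 - 5*Q)
g(A, Z) = 0 (g(A, Z) = 5 - 5*1 = 5 - 5 = 0)
P(t) = √t (P(t) = √(t + 0) = √t)
(38 + P(-2))*(19 - 1*(-25)) = (38 + √(-2))*(19 - 1*(-25)) = (38 + I*√2)*(19 + 25) = (38 + I*√2)*44 = 1672 + 44*I*√2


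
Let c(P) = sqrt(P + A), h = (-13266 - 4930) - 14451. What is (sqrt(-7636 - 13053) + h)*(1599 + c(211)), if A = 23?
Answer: -3*(533 + sqrt(26))*(32647 - I*sqrt(20689)) ≈ -5.2702e+7 + 2.322e+5*I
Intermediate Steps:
h = -32647 (h = -18196 - 14451 = -32647)
c(P) = sqrt(23 + P) (c(P) = sqrt(P + 23) = sqrt(23 + P))
(sqrt(-7636 - 13053) + h)*(1599 + c(211)) = (sqrt(-7636 - 13053) - 32647)*(1599 + sqrt(23 + 211)) = (sqrt(-20689) - 32647)*(1599 + sqrt(234)) = (I*sqrt(20689) - 32647)*(1599 + 3*sqrt(26)) = (-32647 + I*sqrt(20689))*(1599 + 3*sqrt(26))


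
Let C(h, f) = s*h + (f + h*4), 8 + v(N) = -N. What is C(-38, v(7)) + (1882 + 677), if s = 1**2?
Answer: 2354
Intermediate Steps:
v(N) = -8 - N
s = 1
C(h, f) = f + 5*h (C(h, f) = 1*h + (f + h*4) = h + (f + 4*h) = f + 5*h)
C(-38, v(7)) + (1882 + 677) = ((-8 - 1*7) + 5*(-38)) + (1882 + 677) = ((-8 - 7) - 190) + 2559 = (-15 - 190) + 2559 = -205 + 2559 = 2354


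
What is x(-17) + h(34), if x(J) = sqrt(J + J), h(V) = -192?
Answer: -192 + I*sqrt(34) ≈ -192.0 + 5.831*I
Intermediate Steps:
x(J) = sqrt(2)*sqrt(J) (x(J) = sqrt(2*J) = sqrt(2)*sqrt(J))
x(-17) + h(34) = sqrt(2)*sqrt(-17) - 192 = sqrt(2)*(I*sqrt(17)) - 192 = I*sqrt(34) - 192 = -192 + I*sqrt(34)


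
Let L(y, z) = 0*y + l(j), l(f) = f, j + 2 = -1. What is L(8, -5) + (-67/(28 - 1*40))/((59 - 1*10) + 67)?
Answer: -4109/1392 ≈ -2.9519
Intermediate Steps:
j = -3 (j = -2 - 1 = -3)
L(y, z) = -3 (L(y, z) = 0*y - 3 = 0 - 3 = -3)
L(8, -5) + (-67/(28 - 1*40))/((59 - 1*10) + 67) = -3 + (-67/(28 - 1*40))/((59 - 1*10) + 67) = -3 + (-67/(28 - 40))/((59 - 10) + 67) = -3 + (-67/(-12))/(49 + 67) = -3 + (-67*(-1/12))/116 = -3 + (1/116)*(67/12) = -3 + 67/1392 = -4109/1392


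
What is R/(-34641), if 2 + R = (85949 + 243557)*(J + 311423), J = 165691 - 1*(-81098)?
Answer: -61311401090/11547 ≈ -5.3097e+6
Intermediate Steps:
J = 246789 (J = 165691 + 81098 = 246789)
R = 183934203270 (R = -2 + (85949 + 243557)*(246789 + 311423) = -2 + 329506*558212 = -2 + 183934203272 = 183934203270)
R/(-34641) = 183934203270/(-34641) = 183934203270*(-1/34641) = -61311401090/11547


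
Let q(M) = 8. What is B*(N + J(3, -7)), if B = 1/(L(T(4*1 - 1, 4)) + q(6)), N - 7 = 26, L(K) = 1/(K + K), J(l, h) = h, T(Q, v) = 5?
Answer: 260/81 ≈ 3.2099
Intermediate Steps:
L(K) = 1/(2*K)
N = 33 (N = 7 + 26 = 33)
B = 10/81 (B = 1/((½)/5 + 8) = 1/((½)*(⅕) + 8) = 1/(⅒ + 8) = 1/(81/10) = 10/81 ≈ 0.12346)
B*(N + J(3, -7)) = 10*(33 - 7)/81 = (10/81)*26 = 260/81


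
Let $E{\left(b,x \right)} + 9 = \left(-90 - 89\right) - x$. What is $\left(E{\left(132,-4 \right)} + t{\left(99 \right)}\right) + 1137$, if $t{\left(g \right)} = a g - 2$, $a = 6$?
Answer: $1545$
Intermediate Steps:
$t{\left(g \right)} = -2 + 6 g$ ($t{\left(g \right)} = 6 g - 2 = -2 + 6 g$)
$E{\left(b,x \right)} = -188 - x$ ($E{\left(b,x \right)} = -9 - \left(179 + x\right) = -188 - x$)
$\left(E{\left(132,-4 \right)} + t{\left(99 \right)}\right) + 1137 = \left(\left(-188 - -4\right) + \left(-2 + 6 \cdot 99\right)\right) + 1137 = \left(\left(-188 + 4\right) + \left(-2 + 594\right)\right) + 1137 = \left(-184 + 592\right) + 1137 = 408 + 1137 = 1545$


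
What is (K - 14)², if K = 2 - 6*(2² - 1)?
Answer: 900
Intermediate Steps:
K = -16 (K = 2 - 6*(4 - 1) = 2 - 6*3 = 2 - 1*18 = 2 - 18 = -16)
(K - 14)² = (-16 - 14)² = (-30)² = 900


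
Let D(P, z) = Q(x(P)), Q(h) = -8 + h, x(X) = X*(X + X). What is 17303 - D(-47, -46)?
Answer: 12893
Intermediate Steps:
x(X) = 2*X² (x(X) = X*(2*X) = 2*X²)
D(P, z) = -8 + 2*P²
17303 - D(-47, -46) = 17303 - (-8 + 2*(-47)²) = 17303 - (-8 + 2*2209) = 17303 - (-8 + 4418) = 17303 - 1*4410 = 17303 - 4410 = 12893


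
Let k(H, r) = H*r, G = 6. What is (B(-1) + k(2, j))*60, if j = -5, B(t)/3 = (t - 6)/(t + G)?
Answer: -852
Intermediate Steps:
B(t) = 3*(-6 + t)/(6 + t) (B(t) = 3*((t - 6)/(t + 6)) = 3*((-6 + t)/(6 + t)) = 3*(-6 + t)/(6 + t))
(B(-1) + k(2, j))*60 = (3*(-6 - 1)/(6 - 1) + 2*(-5))*60 = (3*(-7)/5 - 10)*60 = (3*(⅕)*(-7) - 10)*60 = (-21/5 - 10)*60 = -71/5*60 = -852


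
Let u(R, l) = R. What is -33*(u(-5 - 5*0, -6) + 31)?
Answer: -858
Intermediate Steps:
-33*(u(-5 - 5*0, -6) + 31) = -33*((-5 - 5*0) + 31) = -33*((-5 + 0) + 31) = -33*(-5 + 31) = -33*26 = -858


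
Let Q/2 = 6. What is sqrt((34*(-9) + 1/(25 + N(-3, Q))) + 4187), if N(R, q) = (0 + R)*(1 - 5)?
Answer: sqrt(5313126)/37 ≈ 62.298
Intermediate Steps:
Q = 12 (Q = 2*6 = 12)
N(R, q) = -4*R (N(R, q) = R*(-4) = -4*R)
sqrt((34*(-9) + 1/(25 + N(-3, Q))) + 4187) = sqrt((34*(-9) + 1/(25 - 4*(-3))) + 4187) = sqrt((-306 + 1/(25 + 12)) + 4187) = sqrt((-306 + 1/37) + 4187) = sqrt(-11321/37 + 4187) = sqrt(143598/37) = sqrt(5313126)/37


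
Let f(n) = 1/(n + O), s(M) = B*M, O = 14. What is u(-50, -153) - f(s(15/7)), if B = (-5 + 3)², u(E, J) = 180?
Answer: 28433/158 ≈ 179.96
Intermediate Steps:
B = 4 (B = (-2)² = 4)
s(M) = 4*M
f(n) = 1/(14 + n) (f(n) = 1/(n + 14) = 1/(14 + n))
u(-50, -153) - f(s(15/7)) = 180 - 1/(14 + 4*(15/7)) = 180 - 1/(14 + 60/7) = 180 - 1/158/7 = 180 - 1*7/158 = 180 - 7/158 = 28433/158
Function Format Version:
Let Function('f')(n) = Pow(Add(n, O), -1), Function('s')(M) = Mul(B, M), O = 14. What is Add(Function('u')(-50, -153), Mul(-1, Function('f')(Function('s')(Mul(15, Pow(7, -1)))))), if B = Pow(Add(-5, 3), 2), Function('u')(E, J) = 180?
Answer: Rational(28433, 158) ≈ 179.96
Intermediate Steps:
B = 4 (B = Pow(-2, 2) = 4)
Function('s')(M) = Mul(4, M)
Function('f')(n) = Pow(Add(14, n), -1) (Function('f')(n) = Pow(Add(n, 14), -1) = Pow(Add(14, n), -1))
Add(Function('u')(-50, -153), Mul(-1, Function('f')(Function('s')(Mul(15, Pow(7, -1)))))) = Add(180, Mul(-1, Pow(Add(14, Mul(4, Mul(15, Pow(7, -1)))), -1))) = Add(180, Mul(-1, Pow(Add(14, Mul(4, Mul(15, Rational(1, 7)))), -1))) = Add(180, Mul(-1, Pow(Add(14, Mul(4, Rational(15, 7))), -1))) = Add(180, Mul(-1, Pow(Add(14, Rational(60, 7)), -1))) = Add(180, Mul(-1, Pow(Rational(158, 7), -1))) = Add(180, Mul(-1, Rational(7, 158))) = Add(180, Rational(-7, 158)) = Rational(28433, 158)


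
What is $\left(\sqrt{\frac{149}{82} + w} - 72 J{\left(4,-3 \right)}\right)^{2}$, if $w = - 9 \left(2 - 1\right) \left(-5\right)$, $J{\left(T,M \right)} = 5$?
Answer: $\frac{\left(29520 - \sqrt{314798}\right)^{2}}{6724} \approx 1.2472 \cdot 10^{5}$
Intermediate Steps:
$w = 45$ ($w = \left(-9\right) 1 \left(-5\right) = \left(-9\right) \left(-5\right) = 45$)
$\left(\sqrt{\frac{149}{82} + w} - 72 J{\left(4,-3 \right)}\right)^{2} = \left(\sqrt{\frac{149}{82} + 45} - 360\right)^{2} = \left(\sqrt{\frac{3839}{82}} - 360\right)^{2} = \left(\frac{\sqrt{314798}}{82} - 360\right)^{2} = \left(-360 + \frac{\sqrt{314798}}{82}\right)^{2}$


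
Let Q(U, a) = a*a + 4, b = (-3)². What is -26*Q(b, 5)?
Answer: -754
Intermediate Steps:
b = 9
Q(U, a) = 4 + a² (Q(U, a) = a² + 4 = 4 + a²)
-26*Q(b, 5) = -26*(4 + 5²) = -26*(4 + 25) = -26*29 = -754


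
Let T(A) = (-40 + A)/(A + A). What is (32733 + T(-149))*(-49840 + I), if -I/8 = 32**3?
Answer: -1521643151016/149 ≈ -1.0212e+10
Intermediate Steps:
T(A) = (-40 + A)/(2*A) (T(A) = (-40 + A)/((2*A)) = (-40 + A)*(1/(2*A)) = (-40 + A)/(2*A))
I = -262144 (I = -8*32**3 = -8*32768 = -262144)
(32733 + T(-149))*(-49840 + I) = (32733 + (1/2)*(-40 - 149)/(-149))*(-49840 - 262144) = (32733 + (1/2)*(-1/149)*(-189))*(-311984) = (32733 + 189/298)*(-311984) = (9754623/298)*(-311984) = -1521643151016/149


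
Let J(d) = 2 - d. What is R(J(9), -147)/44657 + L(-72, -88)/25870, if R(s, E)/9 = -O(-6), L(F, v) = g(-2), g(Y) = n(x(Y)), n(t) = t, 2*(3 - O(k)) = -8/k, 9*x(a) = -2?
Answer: -2489372/5198744655 ≈ -0.00047884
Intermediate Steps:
x(a) = -2/9 (x(a) = (⅑)*(-2) = -2/9)
O(k) = 3 + 4/k (O(k) = 3 - (-4)/k = 3 + 4/k)
g(Y) = -2/9
L(F, v) = -2/9
R(s, E) = -21 (R(s, E) = 9*(-(3 + 4/(-6))) = 9*(-(3 + 4*(-⅙))) = 9*(-(3 - ⅔)) = 9*(-1*7/3) = 9*(-7/3) = -21)
R(J(9), -147)/44657 + L(-72, -88)/25870 = -21/44657 - 2/9/25870 = -21*1/44657 - 2/9*1/25870 = -21/44657 - 1/116415 = -2489372/5198744655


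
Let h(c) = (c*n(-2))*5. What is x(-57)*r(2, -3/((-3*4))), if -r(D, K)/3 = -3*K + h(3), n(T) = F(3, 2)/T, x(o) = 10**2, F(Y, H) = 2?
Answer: 4725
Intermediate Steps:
x(o) = 100
n(T) = 2/T
h(c) = -5*c (h(c) = (c*(2/(-2)))*5 = (c*(2*(-1/2)))*5 = (c*(-1))*5 = -c*5 = -5*c)
r(D, K) = 45 + 9*K (r(D, K) = -3*(-3*K - 5*3) = -3*(-3*K - 15) = -3*(-15 - 3*K) = 45 + 9*K)
x(-57)*r(2, -3/((-3*4))) = 100*(45 + 9*(-3/((-3*4)))) = 100*(45 + 9*(-3/(-12))) = 100*(45 + 9*(-3*(-1/12))) = 100*(45 + 9*(1/4)) = 100*(45 + 9/4) = 100*(189/4) = 4725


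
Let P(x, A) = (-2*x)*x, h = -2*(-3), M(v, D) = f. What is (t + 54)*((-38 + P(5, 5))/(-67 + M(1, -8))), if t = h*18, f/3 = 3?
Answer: 7128/29 ≈ 245.79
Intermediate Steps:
f = 9 (f = 3*3 = 9)
M(v, D) = 9
h = 6
P(x, A) = -2*x**2
t = 108 (t = 6*18 = 108)
(t + 54)*((-38 + P(5, 5))/(-67 + M(1, -8))) = (108 + 54)*((-38 - 2*5**2)/(-67 + 9)) = 162*((-38 - 2*25)/(-58)) = 162*((-38 - 50)*(-1/58)) = 162*(-88*(-1/58)) = 162*(44/29) = 7128/29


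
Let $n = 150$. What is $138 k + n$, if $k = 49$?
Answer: $6912$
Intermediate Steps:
$138 k + n = 138 \cdot 49 + 150 = 6762 + 150 = 6912$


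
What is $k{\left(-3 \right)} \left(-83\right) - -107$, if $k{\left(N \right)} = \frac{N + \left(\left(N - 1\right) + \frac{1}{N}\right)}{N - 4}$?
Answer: $\frac{421}{21} \approx 20.048$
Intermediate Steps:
$k{\left(N \right)} = \frac{-1 + \frac{1}{N} + 2 N}{-4 + N}$ ($k{\left(N \right)} = \frac{N + \left(\left(-1 + N\right) + \frac{1}{N}\right)}{-4 + N} = \frac{N + \left(-1 + N + \frac{1}{N}\right)}{-4 + N} = \frac{-1 + \frac{1}{N} + 2 N}{-4 + N}$)
$k{\left(-3 \right)} \left(-83\right) - -107 = \frac{1 - -3 + 2 \left(-3\right)^{2}}{\left(-3\right) \left(-4 - 3\right)} \left(-83\right) - -107 = - \frac{1 + 3 + 2 \cdot 9}{3 \left(-7\right)} \left(-83\right) + 107 = \left(- \frac{1}{3}\right) \left(- \frac{1}{7}\right) \left(1 + 3 + 18\right) \left(-83\right) + 107 = \left(- \frac{1}{3}\right) \left(- \frac{1}{7}\right) 22 \left(-83\right) + 107 = \frac{22}{21} \left(-83\right) + 107 = - \frac{1826}{21} + 107 = \frac{421}{21}$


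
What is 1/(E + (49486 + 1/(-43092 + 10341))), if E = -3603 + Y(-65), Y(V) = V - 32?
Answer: 32751/1499537285 ≈ 2.1841e-5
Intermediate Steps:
Y(V) = -32 + V
E = -3700 (E = -3603 + (-32 - 65) = -3603 - 97 = -3700)
1/(E + (49486 + 1/(-43092 + 10341))) = 1/(-3700 + (49486 + 1/(-43092 + 10341))) = 1/(-3700 + (49486 + 1/(-32751))) = 1/(-3700 + (49486 - 1/32751)) = 1/(-3700 + 1620715985/32751) = 1/(1499537285/32751) = 32751/1499537285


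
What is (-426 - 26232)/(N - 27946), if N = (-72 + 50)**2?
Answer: 4443/4577 ≈ 0.97072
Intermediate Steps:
N = 484 (N = (-22)**2 = 484)
(-426 - 26232)/(N - 27946) = (-426 - 26232)/(484 - 27946) = -26658/(-27462) = -26658*(-1/27462) = 4443/4577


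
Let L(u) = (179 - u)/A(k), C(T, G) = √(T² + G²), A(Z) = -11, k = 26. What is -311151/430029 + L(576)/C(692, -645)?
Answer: -103717/143343 + 397*√894889/9843779 ≈ -0.68541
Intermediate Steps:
C(T, G) = √(G² + T²)
L(u) = -179/11 + u/11 (L(u) = (179 - u)/(-11) = (179 - u)*(-1/11) = -179/11 + u/11)
-311151/430029 + L(576)/C(692, -645) = -311151/430029 + (-179/11 + (1/11)*576)/(√((-645)² + 692²)) = -311151*1/430029 + (-179/11 + 576/11)/(√(416025 + 478864)) = -103717/143343 + 397/(11*(√894889)) = -103717/143343 + 397*(√894889/894889)/11 = -103717/143343 + 397*√894889/9843779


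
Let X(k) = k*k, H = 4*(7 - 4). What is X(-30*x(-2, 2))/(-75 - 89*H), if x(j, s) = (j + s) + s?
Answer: -400/127 ≈ -3.1496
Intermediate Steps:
H = 12 (H = 4*3 = 12)
x(j, s) = j + 2*s
X(k) = k²
X(-30*x(-2, 2))/(-75 - 89*H) = (-30*(-2 + 2*2))²/(-75 - 89*12) = (-30*(-2 + 4))²/(-75 - 1068) = (-30*2)²/(-1143) = (-60)²*(-1/1143) = 3600*(-1/1143) = -400/127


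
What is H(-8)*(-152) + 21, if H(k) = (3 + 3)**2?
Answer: -5451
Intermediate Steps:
H(k) = 36 (H(k) = 6**2 = 36)
H(-8)*(-152) + 21 = 36*(-152) + 21 = -5472 + 21 = -5451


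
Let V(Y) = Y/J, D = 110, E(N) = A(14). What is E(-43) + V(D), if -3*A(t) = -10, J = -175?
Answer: 284/105 ≈ 2.7048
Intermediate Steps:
A(t) = 10/3 (A(t) = -1/3*(-10) = 10/3)
E(N) = 10/3
V(Y) = -Y/175 (V(Y) = Y/(-175) = Y*(-1/175) = -Y/175)
E(-43) + V(D) = 10/3 - 1/175*110 = 10/3 - 22/35 = 284/105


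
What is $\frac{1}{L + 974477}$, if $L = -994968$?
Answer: $- \frac{1}{20491} \approx -4.8802 \cdot 10^{-5}$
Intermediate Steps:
$\frac{1}{L + 974477} = \frac{1}{-994968 + 974477} = \frac{1}{-20491} = - \frac{1}{20491}$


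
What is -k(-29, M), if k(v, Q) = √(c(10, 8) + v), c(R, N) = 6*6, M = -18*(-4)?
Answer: -√7 ≈ -2.6458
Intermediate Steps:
M = 72
c(R, N) = 36
k(v, Q) = √(36 + v)
-k(-29, M) = -√(36 - 29) = -√7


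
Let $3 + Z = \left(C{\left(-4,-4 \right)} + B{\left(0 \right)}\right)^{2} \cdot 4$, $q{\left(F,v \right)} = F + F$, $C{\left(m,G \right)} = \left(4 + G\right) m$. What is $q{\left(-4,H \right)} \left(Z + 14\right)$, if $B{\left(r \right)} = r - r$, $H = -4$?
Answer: $-88$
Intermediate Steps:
$B{\left(r \right)} = 0$
$C{\left(m,G \right)} = m \left(4 + G\right)$
$q{\left(F,v \right)} = 2 F$
$Z = -3$ ($Z = -3 + \left(- 4 \left(4 - 4\right) + 0\right)^{2} \cdot 4 = -3 + \left(\left(-4\right) 0 + 0\right)^{2} \cdot 4 = -3 + \left(0 + 0\right)^{2} \cdot 4 = -3 + 0^{2} \cdot 4 = -3 + 0 \cdot 4 = -3 + 0 = -3$)
$q{\left(-4,H \right)} \left(Z + 14\right) = 2 \left(-4\right) \left(-3 + 14\right) = \left(-8\right) 11 = -88$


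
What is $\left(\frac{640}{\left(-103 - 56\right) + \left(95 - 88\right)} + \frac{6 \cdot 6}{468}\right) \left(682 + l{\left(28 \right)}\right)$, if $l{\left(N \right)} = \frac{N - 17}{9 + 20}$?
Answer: $- \frac{20204569}{7163} \approx -2820.7$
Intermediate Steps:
$l{\left(N \right)} = - \frac{17}{29} + \frac{N}{29}$ ($l{\left(N \right)} = \frac{-17 + N}{29} = \left(-17 + N\right) \frac{1}{29} = - \frac{17}{29} + \frac{N}{29}$)
$\left(\frac{640}{\left(-103 - 56\right) + \left(95 - 88\right)} + \frac{6 \cdot 6}{468}\right) \left(682 + l{\left(28 \right)}\right) = \left(\frac{640}{\left(-103 - 56\right) + \left(95 - 88\right)} + \frac{6 \cdot 6}{468}\right) \left(682 + \left(- \frac{17}{29} + \frac{1}{29} \cdot 28\right)\right) = \left(\frac{640}{-159 + \left(95 - 88\right)} + 36 \cdot \frac{1}{468}\right) \left(682 + \left(- \frac{17}{29} + \frac{28}{29}\right)\right) = \left(\frac{640}{-159 + 7} + \frac{1}{13}\right) \left(682 + \frac{11}{29}\right) = \left(\frac{640}{-152} + \frac{1}{13}\right) \frac{19789}{29} = \left(640 \left(- \frac{1}{152}\right) + \frac{1}{13}\right) \frac{19789}{29} = \left(- \frac{80}{19} + \frac{1}{13}\right) \frac{19789}{29} = \left(- \frac{1021}{247}\right) \frac{19789}{29} = - \frac{20204569}{7163}$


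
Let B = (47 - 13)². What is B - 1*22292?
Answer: -21136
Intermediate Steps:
B = 1156 (B = 34² = 1156)
B - 1*22292 = 1156 - 1*22292 = 1156 - 22292 = -21136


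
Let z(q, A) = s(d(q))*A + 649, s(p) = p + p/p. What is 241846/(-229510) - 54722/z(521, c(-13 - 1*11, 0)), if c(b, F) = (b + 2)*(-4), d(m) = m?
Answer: -2382564213/1069172335 ≈ -2.2284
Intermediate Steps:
c(b, F) = -8 - 4*b (c(b, F) = (2 + b)*(-4) = -8 - 4*b)
s(p) = 1 + p (s(p) = p + 1 = 1 + p)
z(q, A) = 649 + A*(1 + q) (z(q, A) = (1 + q)*A + 649 = A*(1 + q) + 649 = 649 + A*(1 + q))
241846/(-229510) - 54722/z(521, c(-13 - 1*11, 0)) = 241846/(-229510) - 54722/(649 + (-8 - 4*(-13 - 1*11))*(1 + 521)) = 241846*(-1/229510) - 54722/(649 + (-8 - 4*(-13 - 11))*522) = -120923/114755 - 54722/(649 + (-8 - 4*(-24))*522) = -120923/114755 - 54722/(649 + (-8 + 96)*522) = -120923/114755 - 54722/(649 + 88*522) = -120923/114755 - 54722/(649 + 45936) = -120923/114755 - 54722/46585 = -2382564213/1069172335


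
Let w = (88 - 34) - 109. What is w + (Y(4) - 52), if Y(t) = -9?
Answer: -116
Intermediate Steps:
w = -55 (w = 54 - 109 = -55)
w + (Y(4) - 52) = -55 + (-9 - 52) = -55 - 61 = -116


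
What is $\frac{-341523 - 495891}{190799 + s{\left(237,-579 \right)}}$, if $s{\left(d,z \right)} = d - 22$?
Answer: $- \frac{418707}{95507} \approx -4.384$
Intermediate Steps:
$s{\left(d,z \right)} = -22 + d$ ($s{\left(d,z \right)} = d - 22 = -22 + d$)
$\frac{-341523 - 495891}{190799 + s{\left(237,-579 \right)}} = \frac{-341523 - 495891}{190799 + \left(-22 + 237\right)} = - \frac{837414}{190799 + 215} = - \frac{837414}{191014} = \left(-837414\right) \frac{1}{191014} = - \frac{418707}{95507}$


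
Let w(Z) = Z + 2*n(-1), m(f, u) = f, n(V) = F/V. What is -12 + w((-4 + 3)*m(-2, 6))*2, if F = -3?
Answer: 4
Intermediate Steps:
n(V) = -3/V
w(Z) = 6 + Z (w(Z) = Z + 2*(-3/(-1)) = Z + 2*(-3*(-1)) = Z + 2*3 = Z + 6 = 6 + Z)
-12 + w((-4 + 3)*m(-2, 6))*2 = -12 + (6 + (-4 + 3)*(-2))*2 = -12 + (6 - 1*(-2))*2 = -12 + (6 + 2)*2 = -12 + 8*2 = -12 + 16 = 4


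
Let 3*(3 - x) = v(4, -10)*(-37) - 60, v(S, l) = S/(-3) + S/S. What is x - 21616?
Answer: -194374/9 ≈ -21597.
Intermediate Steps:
v(S, l) = 1 - S/3 (v(S, l) = S*(-⅓) + 1 = -S/3 + 1 = 1 - S/3)
x = 170/9 (x = 3 - ((1 - ⅓*4)*(-37) - 60)/3 = 3 - ((1 - 4/3)*(-37) - 60)/3 = 3 - (-⅓*(-37) - 60)/3 = 3 - (37/3 - 60)/3 = 3 - ⅓*(-143/3) = 3 + 143/9 = 170/9 ≈ 18.889)
x - 21616 = 170/9 - 21616 = -194374/9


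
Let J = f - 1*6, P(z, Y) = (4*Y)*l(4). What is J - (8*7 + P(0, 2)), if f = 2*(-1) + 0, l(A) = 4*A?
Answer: -192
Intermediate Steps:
f = -2 (f = -2 + 0 = -2)
P(z, Y) = 64*Y (P(z, Y) = (4*Y)*(4*4) = (4*Y)*16 = 64*Y)
J = -8 (J = -2 - 1*6 = -2 - 6 = -8)
J - (8*7 + P(0, 2)) = -8 - (8*7 + 64*2) = -8 - (56 + 128) = -8 - 1*184 = -8 - 184 = -192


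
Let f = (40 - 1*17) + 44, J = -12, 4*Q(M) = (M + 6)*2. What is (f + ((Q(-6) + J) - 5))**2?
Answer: 2500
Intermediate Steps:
Q(M) = 3 + M/2 (Q(M) = ((M + 6)*2)/4 = ((6 + M)*2)/4 = (12 + 2*M)/4 = 3 + M/2)
f = 67 (f = (40 - 17) + 44 = 23 + 44 = 67)
(f + ((Q(-6) + J) - 5))**2 = (67 + (((3 + (1/2)*(-6)) - 12) - 5))**2 = (67 + (((3 - 3) - 12) - 5))**2 = (67 + ((0 - 12) - 5))**2 = (67 + (-12 - 5))**2 = (67 - 17)**2 = 50**2 = 2500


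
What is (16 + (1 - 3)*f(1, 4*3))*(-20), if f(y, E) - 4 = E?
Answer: 320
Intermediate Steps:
f(y, E) = 4 + E
(16 + (1 - 3)*f(1, 4*3))*(-20) = (16 + (1 - 3)*(4 + 4*3))*(-20) = (16 - 2*(4 + 12))*(-20) = (16 - 2*16)*(-20) = (16 - 32)*(-20) = -16*(-20) = 320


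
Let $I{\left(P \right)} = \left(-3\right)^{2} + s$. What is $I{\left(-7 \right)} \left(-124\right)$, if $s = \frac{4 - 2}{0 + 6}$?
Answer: $- \frac{3472}{3} \approx -1157.3$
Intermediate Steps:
$s = \frac{1}{3}$ ($s = \frac{2}{6} = 2 \cdot \frac{1}{6} = \frac{1}{3} \approx 0.33333$)
$I{\left(P \right)} = \frac{28}{3}$ ($I{\left(P \right)} = \left(-3\right)^{2} + \frac{1}{3} = 9 + \frac{1}{3} = \frac{28}{3}$)
$I{\left(-7 \right)} \left(-124\right) = \frac{28}{3} \left(-124\right) = - \frac{3472}{3}$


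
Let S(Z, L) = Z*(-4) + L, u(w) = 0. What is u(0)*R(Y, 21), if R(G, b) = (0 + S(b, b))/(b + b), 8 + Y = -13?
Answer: 0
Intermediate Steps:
Y = -21 (Y = -8 - 13 = -21)
S(Z, L) = L - 4*Z (S(Z, L) = -4*Z + L = L - 4*Z)
R(G, b) = -3/2 (R(G, b) = (0 + (b - 4*b))/(b + b) = (0 - 3*b)/((2*b)) = (-3*b)*(1/(2*b)) = -3/2)
u(0)*R(Y, 21) = 0*(-3/2) = 0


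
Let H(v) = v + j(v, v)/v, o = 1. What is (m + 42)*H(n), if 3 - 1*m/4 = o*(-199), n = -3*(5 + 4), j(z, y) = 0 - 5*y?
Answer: -27200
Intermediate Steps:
j(z, y) = -5*y
n = -27 (n = -3*9 = -27)
m = 808 (m = 12 - 4*(-199) = 12 + 796 = 808)
H(v) = -5 + v (H(v) = v + (-5*v)/v = v - 5 = -5 + v)
(m + 42)*H(n) = (808 + 42)*(-5 - 27) = 850*(-32) = -27200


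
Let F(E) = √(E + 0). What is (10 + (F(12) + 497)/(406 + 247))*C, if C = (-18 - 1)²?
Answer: 2536747/653 + 722*√3/653 ≈ 3886.7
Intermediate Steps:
F(E) = √E
C = 361 (C = (-19)² = 361)
(10 + (F(12) + 497)/(406 + 247))*C = (10 + (√12 + 497)/(406 + 247))*361 = (10 + (2*√3 + 497)/653)*361 = (10 + (497 + 2*√3)*(1/653))*361 = (10 + (497/653 + 2*√3/653))*361 = (7027/653 + 2*√3/653)*361 = 2536747/653 + 722*√3/653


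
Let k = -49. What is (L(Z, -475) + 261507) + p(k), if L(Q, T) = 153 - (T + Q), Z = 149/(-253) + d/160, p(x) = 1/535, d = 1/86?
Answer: 19528942130893/74499392 ≈ 2.6214e+5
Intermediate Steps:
d = 1/86 ≈ 0.011628
p(x) = 1/535
Z = -2049987/3481280 (Z = 149/(-253) + (1/86)/160 = 149*(-1/253) + (1/86)*(1/160) = -149/253 + 1/13760 = -2049987/3481280 ≈ -0.58886)
L(Q, T) = 153 - Q - T (L(Q, T) = 153 - (Q + T) = 153 + (-Q - T) = 153 - Q - T)
(L(Z, -475) + 261507) + p(k) = ((153 - 1*(-2049987/3481280) - 1*(-475)) + 261507) + 1/535 = ((153 + 2049987/3481280 + 475) + 261507) + 1/535 = (2188293827/3481280 + 261507) + 1/535 = 912567382787/3481280 + 1/535 = 19528942130893/74499392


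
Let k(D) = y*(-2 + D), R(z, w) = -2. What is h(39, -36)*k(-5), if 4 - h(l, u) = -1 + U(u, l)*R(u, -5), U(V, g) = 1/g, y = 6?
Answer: -2758/13 ≈ -212.15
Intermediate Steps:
k(D) = -12 + 6*D (k(D) = 6*(-2 + D) = -12 + 6*D)
U(V, g) = 1/g
h(l, u) = 5 + 2/l (h(l, u) = 4 - (-1 - 2/l) = 4 + (1 + 2/l) = 5 + 2/l)
h(39, -36)*k(-5) = (5 + 2/39)*(-12 + 6*(-5)) = (5 + 2*(1/39))*(-12 - 30) = (5 + 2/39)*(-42) = (197/39)*(-42) = -2758/13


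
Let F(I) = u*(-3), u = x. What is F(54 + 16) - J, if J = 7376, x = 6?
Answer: -7394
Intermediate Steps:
u = 6
F(I) = -18 (F(I) = 6*(-3) = -18)
F(54 + 16) - J = -18 - 1*7376 = -18 - 7376 = -7394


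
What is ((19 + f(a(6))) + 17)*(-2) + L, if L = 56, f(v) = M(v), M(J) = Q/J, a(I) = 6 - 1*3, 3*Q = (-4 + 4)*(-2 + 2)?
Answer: -16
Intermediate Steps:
Q = 0 (Q = ((-4 + 4)*(-2 + 2))/3 = (0*0)/3 = (⅓)*0 = 0)
a(I) = 3 (a(I) = 6 - 3 = 3)
M(J) = 0 (M(J) = 0/J = 0)
f(v) = 0
((19 + f(a(6))) + 17)*(-2) + L = ((19 + 0) + 17)*(-2) + 56 = (19 + 17)*(-2) + 56 = 36*(-2) + 56 = -72 + 56 = -16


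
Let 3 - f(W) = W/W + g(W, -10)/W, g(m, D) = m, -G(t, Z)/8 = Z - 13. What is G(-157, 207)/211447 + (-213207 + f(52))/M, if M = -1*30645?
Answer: 45034208042/6479793315 ≈ 6.9499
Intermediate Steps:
G(t, Z) = 104 - 8*Z (G(t, Z) = -8*(Z - 13) = -8*(-13 + Z) = 104 - 8*Z)
f(W) = 1 (f(W) = 3 - (W/W + W/W) = 3 - (1 + 1) = 3 - 1*2 = 3 - 2 = 1)
M = -30645
G(-157, 207)/211447 + (-213207 + f(52))/M = (104 - 8*207)/211447 + (-213207 + 1)/(-30645) = (104 - 1656)*(1/211447) - 213206*(-1/30645) = -1552*1/211447 + 213206/30645 = -1552/211447 + 213206/30645 = 45034208042/6479793315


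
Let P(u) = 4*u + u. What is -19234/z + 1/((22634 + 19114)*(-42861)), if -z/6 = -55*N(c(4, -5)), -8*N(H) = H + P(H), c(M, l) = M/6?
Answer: 11472190004129/98414856540 ≈ 116.57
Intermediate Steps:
P(u) = 5*u
c(M, l) = M/6 (c(M, l) = M*(1/6) = M/6)
N(H) = -3*H/4 (N(H) = -(H + 5*H)/8 = -3*H/4)
z = -165 (z = -(-330)*(-4/8) = -(-330)*(-3/4*2/3) = -(-330)*(-1)/2 = -6*55/2 = -165)
-19234/z + 1/((22634 + 19114)*(-42861)) = -19234/(-165) + 1/((22634 + 19114)*(-42861)) = -19234*(-1/165) - 1/42861/41748 = 19234/165 + (1/41748)*(-1/42861) = 19234/165 - 1/1789361028 = 11472190004129/98414856540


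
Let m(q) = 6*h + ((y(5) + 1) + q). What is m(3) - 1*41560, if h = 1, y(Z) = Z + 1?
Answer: -41544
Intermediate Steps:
y(Z) = 1 + Z
m(q) = 13 + q (m(q) = 6*1 + (((1 + 5) + 1) + q) = 6 + ((6 + 1) + q) = 6 + (7 + q) = 13 + q)
m(3) - 1*41560 = (13 + 3) - 1*41560 = 16 - 41560 = -41544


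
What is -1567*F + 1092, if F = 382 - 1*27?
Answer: -555193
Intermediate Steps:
F = 355 (F = 382 - 27 = 355)
-1567*F + 1092 = -1567*355 + 1092 = -556285 + 1092 = -555193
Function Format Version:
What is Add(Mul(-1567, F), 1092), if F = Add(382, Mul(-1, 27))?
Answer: -555193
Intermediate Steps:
F = 355 (F = Add(382, -27) = 355)
Add(Mul(-1567, F), 1092) = Add(Mul(-1567, 355), 1092) = Add(-556285, 1092) = -555193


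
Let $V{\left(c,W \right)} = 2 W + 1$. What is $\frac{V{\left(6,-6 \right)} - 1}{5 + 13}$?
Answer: $- \frac{2}{3} \approx -0.66667$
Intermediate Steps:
$V{\left(c,W \right)} = 1 + 2 W$
$\frac{V{\left(6,-6 \right)} - 1}{5 + 13} = \frac{\left(1 + 2 \left(-6\right)\right) - 1}{5 + 13} = \frac{\left(1 - 12\right) - 1}{18} = \frac{-11 - 1}{18} = \frac{1}{18} \left(-12\right) = - \frac{2}{3}$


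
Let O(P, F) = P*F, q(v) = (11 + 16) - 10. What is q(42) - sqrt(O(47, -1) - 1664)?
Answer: 17 - I*sqrt(1711) ≈ 17.0 - 41.364*I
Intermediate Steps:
q(v) = 17 (q(v) = 27 - 10 = 17)
O(P, F) = F*P
q(42) - sqrt(O(47, -1) - 1664) = 17 - sqrt(-1*47 - 1664) = 17 - sqrt(-47 - 1664) = 17 - sqrt(-1711) = 17 - I*sqrt(1711)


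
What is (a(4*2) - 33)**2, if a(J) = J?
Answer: 625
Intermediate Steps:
(a(4*2) - 33)**2 = (4*2 - 33)**2 = (8 - 33)**2 = (-25)**2 = 625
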